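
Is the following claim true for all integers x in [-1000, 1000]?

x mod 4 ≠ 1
The claim fails at x = 1:
x = 1: LHS = 1 mod 4 = 1; 1 ≠ 1 — FAILS

Because a single integer refutes it, the statement is false.

Answer: False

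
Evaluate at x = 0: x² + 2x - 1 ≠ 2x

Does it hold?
x = 0: LHS = 0² + 2·0 - 1 = -1, RHS = 2·0 = 0; -1 ≠ 0 — holds

The relation is satisfied at x = 0.

Answer: Yes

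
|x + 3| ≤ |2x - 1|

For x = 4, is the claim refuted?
Substitute x = 4 into the relation:
x = 4: LHS = |4 + 3| = |7| = 7, RHS = |2·4 - 1| = |7| = 7; 7 ≤ 7 — holds

The claim holds here, so x = 4 is not a counterexample. (A counterexample exists elsewhere, e.g. x = 0.)

Answer: No, x = 4 is not a counterexample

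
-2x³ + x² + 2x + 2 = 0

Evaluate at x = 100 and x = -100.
x = 100: LHS = -2·100³ + 100² + 2·100 + 2 = -1989798; -1989798 = 0 — FAILS
x = -100: LHS = -2·(-100)³ + (-100)² + 2·(-100) + 2 = 2009802; 2009802 = 0 — FAILS

Answer: No, fails for both x = 100 and x = -100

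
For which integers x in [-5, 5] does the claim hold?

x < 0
Holds for: {-5, -4, -3, -2, -1}
Fails for: {0, 1, 2, 3, 4, 5}

Answer: {-5, -4, -3, -2, -1}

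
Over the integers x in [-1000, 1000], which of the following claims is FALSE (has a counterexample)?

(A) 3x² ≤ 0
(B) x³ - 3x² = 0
(A) x = 1: LHS = 3·1² = 3; 3 ≤ 0 — FAILS
(B) x = 1: LHS = 1³ - 3·1² = -2; -2 = 0 — FAILS

Answer: Both A and B are false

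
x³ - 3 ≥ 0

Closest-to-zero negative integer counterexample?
Testing negative integers from -1 downward:
x = -1: LHS = (-1)³ - 3 = -4; -4 ≥ 0 — FAILS  ← closest negative counterexample to 0

Answer: x = -1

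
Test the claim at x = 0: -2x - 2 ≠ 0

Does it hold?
x = 0: LHS = -2·0 - 2 = -2; -2 ≠ 0 — holds

The relation is satisfied at x = 0.

Answer: Yes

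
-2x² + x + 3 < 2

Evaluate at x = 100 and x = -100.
x = 100: LHS = -2·100² + 100 + 3 = -19897; -19897 < 2 — holds
x = -100: LHS = -2·(-100)² + (-100) + 3 = -20097; -20097 < 2 — holds

Answer: Yes, holds for both x = 100 and x = -100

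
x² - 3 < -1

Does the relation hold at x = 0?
x = 0: LHS = 0² - 3 = -3; -3 < -1 — holds

The relation is satisfied at x = 0.

Answer: Yes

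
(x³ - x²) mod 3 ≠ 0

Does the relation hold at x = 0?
x = 0: LHS = (0³ - 0²) mod 3 = 0 mod 3 = 0; 0 ≠ 0 — FAILS

The relation fails at x = 0, so x = 0 is a counterexample.

Answer: No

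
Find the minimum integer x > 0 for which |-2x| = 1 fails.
Testing positive integers:
x = 1: LHS = |-2·1| = |-2| = 2; 2 = 1 — FAILS  ← smallest positive counterexample

Answer: x = 1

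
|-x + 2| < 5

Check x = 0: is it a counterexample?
Substitute x = 0 into the relation:
x = 0: LHS = |-0 + 2| = |2| = 2; 2 < 5 — holds

The claim holds here, so x = 0 is not a counterexample. (A counterexample exists elsewhere, e.g. x = -3.)

Answer: No, x = 0 is not a counterexample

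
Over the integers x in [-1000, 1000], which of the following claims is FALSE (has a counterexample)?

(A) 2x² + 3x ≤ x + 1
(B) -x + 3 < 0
(A) x = 1: LHS = 2·1² + 3·1 = 5, RHS = 1 + 1 = 2; 5 ≤ 2 — FAILS
(B) x = 0: LHS = -0 + 3 = 3; 3 < 0 — FAILS

Answer: Both A and B are false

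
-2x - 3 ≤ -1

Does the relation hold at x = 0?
x = 0: LHS = -2·0 - 3 = -3; -3 ≤ -1 — holds

The relation is satisfied at x = 0.

Answer: Yes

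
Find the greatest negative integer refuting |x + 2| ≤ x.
Testing negative integers from -1 downward:
x = -1: LHS = |(-1) + 2| = |1| = 1; 1 ≤ -1 — FAILS  ← closest negative counterexample to 0

Answer: x = -1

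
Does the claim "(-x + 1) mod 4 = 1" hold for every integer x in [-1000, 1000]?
The claim fails at x = 1:
x = 1: LHS = (-1 + 1) mod 4 = 0 mod 4 = 0; 0 = 1 — FAILS

Because a single integer refutes it, the statement is false.

Answer: False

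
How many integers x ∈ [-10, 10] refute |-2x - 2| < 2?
Counterexamples in [-10, 10]: {-10, -9, -8, -7, -6, -5, -4, -3, -2, 0, 1, 2, 3, 4, 5, 6, 7, 8, 9, 10}.

Counting them gives 20 values.

Answer: 20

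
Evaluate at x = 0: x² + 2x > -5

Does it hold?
x = 0: LHS = 0² + 2·0 = 0; 0 > -5 — holds

The relation is satisfied at x = 0.

Answer: Yes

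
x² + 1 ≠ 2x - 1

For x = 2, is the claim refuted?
Substitute x = 2 into the relation:
x = 2: LHS = 2² + 1 = 5, RHS = 2·2 - 1 = 3; 5 ≠ 3 — holds

The relation holds at x = 2, so it is not a counterexample.

Answer: No, x = 2 is not a counterexample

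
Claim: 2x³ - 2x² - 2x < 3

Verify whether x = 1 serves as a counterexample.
Substitute x = 1 into the relation:
x = 1: LHS = 2·1³ - 2·1² - 2·1 = -2; -2 < 3 — holds

The claim holds here, so x = 1 is not a counterexample. (A counterexample exists elsewhere, e.g. x = 2.)

Answer: No, x = 1 is not a counterexample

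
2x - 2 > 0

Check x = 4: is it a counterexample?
Substitute x = 4 into the relation:
x = 4: LHS = 2·4 - 2 = 6; 6 > 0 — holds

The claim holds here, so x = 4 is not a counterexample. (A counterexample exists elsewhere, e.g. x = 0.)

Answer: No, x = 4 is not a counterexample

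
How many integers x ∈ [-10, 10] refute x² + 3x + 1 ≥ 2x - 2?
Over all integers in [-10, 10], LHS − RHS is smallest at x = 0, where it equals 3:
x = 0: LHS = 0² + 3·0 + 1 = 1, RHS = 2·0 - 2 = -2; 1 ≥ -2 — holds
At the ends of the range:
x = -10: LHS = (-10)² + 3·(-10) + 1 = 71, RHS = 2·(-10) - 2 = -22; 71 ≥ -22 — holds
x = 10: LHS = 10² + 3·10 + 1 = 131, RHS = 2·10 - 2 = 18; 131 ≥ 18 — holds
Hence LHS − RHS is never negative, i.e. LHS ≥ RHS throughout, so the relation holds for every integer in [-10, 10].

No counterexample appears in that range.

Answer: 0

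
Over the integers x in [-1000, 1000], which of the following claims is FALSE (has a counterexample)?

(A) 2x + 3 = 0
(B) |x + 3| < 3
(A) x = 0: LHS = 2·0 + 3 = 3; 3 = 0 — FAILS
(B) x = 0: LHS = |0 + 3| = |3| = 3; 3 < 3 — FAILS

Answer: Both A and B are false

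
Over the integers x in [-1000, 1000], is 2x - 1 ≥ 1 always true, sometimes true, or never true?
Holds at x = 1: LHS = 2·1 - 1 = 1; 1 ≥ 1 — holds
Fails at x = 0: LHS = 2·0 - 1 = -1; -1 ≥ 1 — FAILS
It is satisfied by some integers in the range but not all.

Answer: Sometimes true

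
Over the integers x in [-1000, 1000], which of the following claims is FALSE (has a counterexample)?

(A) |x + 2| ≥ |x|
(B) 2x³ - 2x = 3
(A) x = -2: LHS = |(-2) + 2| = |0| = 0, RHS = |-2| = 2; 0 ≥ 2 — FAILS
(B) x = 0: LHS = 2·0³ - 2·0 = 0; 0 = 3 — FAILS

Answer: Both A and B are false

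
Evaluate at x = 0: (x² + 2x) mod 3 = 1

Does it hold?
x = 0: LHS = (0² + 2·0) mod 3 = 0 mod 3 = 0; 0 = 1 — FAILS

The relation fails at x = 0, so x = 0 is a counterexample.

Answer: No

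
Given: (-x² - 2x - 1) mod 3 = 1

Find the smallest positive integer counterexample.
Testing positive integers:
x = 1: LHS = (-1² - 2·1 - 1) mod 3 = (-4) mod 3 = 2; 2 = 1 — FAILS  ← smallest positive counterexample

Answer: x = 1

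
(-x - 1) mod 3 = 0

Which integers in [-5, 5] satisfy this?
Holds for: {-4, -1, 2, 5}
Fails for: {-5, -3, -2, 0, 1, 3, 4}

Answer: {-4, -1, 2, 5}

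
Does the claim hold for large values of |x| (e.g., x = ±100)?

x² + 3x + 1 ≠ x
x = 100: LHS = 100² + 3·100 + 1 = 10301; 10301 ≠ 100 — holds
x = -100: LHS = (-100)² + 3·(-100) + 1 = 9701; 9701 ≠ -100 — holds

Answer: Yes, holds for both x = 100 and x = -100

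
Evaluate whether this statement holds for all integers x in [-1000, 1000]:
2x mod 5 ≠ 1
The claim fails at x = -2:
x = -2: LHS = (2·(-2)) mod 5 = (-4) mod 5 = 1; 1 ≠ 1 — FAILS

Because a single integer refutes it, the statement is false.

Answer: False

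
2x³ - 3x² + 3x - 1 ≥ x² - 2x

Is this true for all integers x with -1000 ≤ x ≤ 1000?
The claim fails at x = 0:
x = 0: LHS = 2·0³ - 3·0² + 3·0 - 1 = -1, RHS = 0² - 2·0 = 0; -1 ≥ 0 — FAILS

Because a single integer refutes it, the statement is false.

Answer: False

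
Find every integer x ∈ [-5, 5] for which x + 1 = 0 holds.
Holds for: {-1}
Fails for: {-5, -4, -3, -2, 0, 1, 2, 3, 4, 5}

Answer: {-1}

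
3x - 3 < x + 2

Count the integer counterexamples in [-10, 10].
Counterexamples in [-10, 10]: {3, 4, 5, 6, 7, 8, 9, 10}.

Counting them gives 8 values.

Answer: 8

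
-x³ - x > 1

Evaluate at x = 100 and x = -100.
x = 100: LHS = -100³ - 100 = -1000100; -1000100 > 1 — FAILS
x = -100: LHS = -(-100)³ - (-100) = 1000100; 1000100 > 1 — holds

Answer: Partially: fails for x = 100, holds for x = -100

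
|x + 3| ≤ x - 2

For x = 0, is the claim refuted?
Substitute x = 0 into the relation:
x = 0: LHS = |0 + 3| = |3| = 3, RHS = 0 - 2 = -2; 3 ≤ -2 — FAILS

Since the claim fails at x = 0, this value is a counterexample.

Answer: Yes, x = 0 is a counterexample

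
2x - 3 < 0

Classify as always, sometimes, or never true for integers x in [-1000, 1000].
Holds at x = 0: LHS = 2·0 - 3 = -3; -3 < 0 — holds
Fails at x = 2: LHS = 2·2 - 3 = 1; 1 < 0 — FAILS
It is satisfied by some integers in the range but not all.

Answer: Sometimes true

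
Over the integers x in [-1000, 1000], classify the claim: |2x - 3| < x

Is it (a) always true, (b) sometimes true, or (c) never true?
Holds at x = 2: LHS = |2·2 - 3| = |1| = 1; 1 < 2 — holds
Fails at x = 0: LHS = |2·0 - 3| = |-3| = 3; 3 < 0 — FAILS
It is satisfied by some integers in the range but not all.

Answer: Sometimes true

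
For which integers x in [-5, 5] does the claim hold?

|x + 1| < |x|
Holds for: {-5, -4, -3, -2, -1}
Fails for: {0, 1, 2, 3, 4, 5}

Answer: {-5, -4, -3, -2, -1}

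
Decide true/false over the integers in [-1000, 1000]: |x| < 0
The claim fails at x = 0:
x = 0: LHS = |0| = 0; 0 < 0 — FAILS

Because a single integer refutes it, the statement is false.

Answer: False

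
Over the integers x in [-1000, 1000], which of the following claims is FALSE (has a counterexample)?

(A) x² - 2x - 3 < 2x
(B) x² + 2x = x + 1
(A) x = -1: LHS = (-1)² - 2·(-1) - 3 = 0, RHS = 2·(-1) = -2; 0 < -2 — FAILS
(B) x = 0: LHS = 0² + 2·0 = 0, RHS = 0 + 1 = 1; 0 = 1 — FAILS

Answer: Both A and B are false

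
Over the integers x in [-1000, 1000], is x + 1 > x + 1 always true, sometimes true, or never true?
Over all integers in [-1000, 1000], LHS − RHS is largest at x = 0, where it equals 0:
x = 0: LHS = 0 + 1 = 1, RHS = 0 + 1 = 1; 1 > 1 — FAILS
At the ends of the range:
x = -1000: LHS = (-1000) + 1 = -999, RHS = (-1000) + 1 = -999; -999 > -999 — FAILS
x = 1000: LHS = 1000 + 1 = 1001, RHS = 1000 + 1 = 1001; 1001 > 1001 — FAILS
Hence LHS − RHS is never positive, i.e. LHS ≤ RHS throughout, so the claimed relation (>) fails for every integer in [-1000, 1000].

No integer in the range satisfies it.

Answer: Never true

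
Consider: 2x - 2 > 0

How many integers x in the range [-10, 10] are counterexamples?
Counterexamples in [-10, 10]: {-10, -9, -8, -7, -6, -5, -4, -3, -2, -1, 0, 1}.

Counting them gives 12 values.

Answer: 12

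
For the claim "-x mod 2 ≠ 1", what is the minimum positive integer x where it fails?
Testing positive integers:
x = 1: LHS = (-1) mod 2 = 1; 1 ≠ 1 — FAILS  ← smallest positive counterexample

Answer: x = 1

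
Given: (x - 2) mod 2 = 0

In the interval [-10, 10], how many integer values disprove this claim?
Counterexamples in [-10, 10]: {-9, -7, -5, -3, -1, 1, 3, 5, 7, 9}.

Counting them gives 10 values.

Answer: 10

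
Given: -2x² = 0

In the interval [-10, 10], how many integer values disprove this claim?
Counterexamples in [-10, 10]: {-10, -9, -8, -7, -6, -5, -4, -3, -2, -1, 1, 2, 3, 4, 5, 6, 7, 8, 9, 10}.

Counting them gives 20 values.

Answer: 20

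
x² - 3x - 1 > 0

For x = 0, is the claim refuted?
Substitute x = 0 into the relation:
x = 0: LHS = 0² - 3·0 - 1 = -1; -1 > 0 — FAILS

Since the claim fails at x = 0, this value is a counterexample.

Answer: Yes, x = 0 is a counterexample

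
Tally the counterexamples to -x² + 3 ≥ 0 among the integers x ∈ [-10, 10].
Counterexamples in [-10, 10]: {-10, -9, -8, -7, -6, -5, -4, -3, -2, 2, 3, 4, 5, 6, 7, 8, 9, 10}.

Counting them gives 18 values.

Answer: 18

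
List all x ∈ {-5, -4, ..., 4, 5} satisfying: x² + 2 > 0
Over all integers in [-5, 5], LHS − RHS is smallest at x = 0, where it equals 2:
x = 0: LHS = 0² + 2 = 2; 2 > 0 — holds
At the ends of the range:
x = -5: LHS = (-5)² + 2 = 27; 27 > 0 — holds
x = 5: LHS = 5² + 2 = 27; 27 > 0 — holds
Hence LHS − RHS is never zero or negative, i.e. LHS > RHS throughout, so the relation holds for every integer in [-5, 5].

Answer: All integers in [-5, 5]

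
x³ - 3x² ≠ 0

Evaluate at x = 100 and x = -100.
x = 100: LHS = 100³ - 3·100² = 970000; 970000 ≠ 0 — holds
x = -100: LHS = (-100)³ - 3·(-100)² = -1030000; -1030000 ≠ 0 — holds

Answer: Yes, holds for both x = 100 and x = -100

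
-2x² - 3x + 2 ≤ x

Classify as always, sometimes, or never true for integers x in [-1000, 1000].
Holds at x = 1: LHS = -2·1² - 3·1 + 2 = -3; -3 ≤ 1 — holds
Fails at x = 0: LHS = -2·0² - 3·0 + 2 = 2; 2 ≤ 0 — FAILS
It is satisfied by some integers in the range but not all.

Answer: Sometimes true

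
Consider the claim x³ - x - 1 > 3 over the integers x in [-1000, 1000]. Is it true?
The claim fails at x = 0:
x = 0: LHS = 0³ - 0 - 1 = -1; -1 > 3 — FAILS

Because a single integer refutes it, the statement is false.

Answer: False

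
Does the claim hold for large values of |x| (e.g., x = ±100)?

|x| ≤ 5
x = 100: LHS = |100| = 100; 100 ≤ 5 — FAILS
x = -100: LHS = |-100| = 100; 100 ≤ 5 — FAILS

Answer: No, fails for both x = 100 and x = -100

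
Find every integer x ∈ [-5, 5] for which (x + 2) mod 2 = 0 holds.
Holds for: {-4, -2, 0, 2, 4}
Fails for: {-5, -3, -1, 1, 3, 5}

Answer: {-4, -2, 0, 2, 4}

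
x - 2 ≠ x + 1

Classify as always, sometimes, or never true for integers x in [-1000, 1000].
Over all integers in [-1000, 1000], LHS − RHS is always negative; it is closest to 0 at x = 0, where it equals -3:
x = 0: LHS = 0 - 2 = -2, RHS = 0 + 1 = 1; -2 ≠ 1 — holds
At the ends of the range:
x = -1000: LHS = (-1000) - 2 = -1002, RHS = (-1000) + 1 = -999; -1002 ≠ -999 — holds
x = 1000: LHS = 1000 - 2 = 998, RHS = 1000 + 1 = 1001; 998 ≠ 1001 — holds
Hence LHS − RHS is never 0, i.e. the two sides are never equal, so the relation holds for every integer in [-1000, 1000].

No counterexample exists.

Answer: Always true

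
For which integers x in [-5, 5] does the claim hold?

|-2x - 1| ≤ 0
Over all integers in [-5, 5], LHS − RHS is smallest at x = 0, where it equals 1:
x = 0: LHS = |-2·0 - 1| = |-1| = 1; 1 ≤ 0 — FAILS
At the ends of the range:
x = -5: LHS = |-2·(-5) - 1| = |9| = 9; 9 ≤ 0 — FAILS
x = 5: LHS = |-2·5 - 1| = |-11| = 11; 11 ≤ 0 — FAILS
Hence LHS − RHS is never zero or negative, i.e. LHS > RHS throughout, so the claimed relation (≤) fails for every integer in [-5, 5].

Answer: None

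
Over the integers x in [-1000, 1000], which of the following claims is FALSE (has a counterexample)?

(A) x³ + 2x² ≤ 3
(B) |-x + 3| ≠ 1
(A) x = 2: LHS = 2³ + 2·2² = 16; 16 ≤ 3 — FAILS
(B) x = 2: LHS = |-2 + 3| = |1| = 1; 1 ≠ 1 — FAILS

Answer: Both A and B are false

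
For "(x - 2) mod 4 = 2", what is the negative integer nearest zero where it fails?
Testing negative integers from -1 downward:
x = -1: LHS = ((-1) - 2) mod 4 = (-3) mod 4 = 1; 1 = 2 — FAILS  ← closest negative counterexample to 0

Answer: x = -1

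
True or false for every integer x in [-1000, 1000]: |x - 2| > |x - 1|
The claim fails at x = 2:
x = 2: LHS = |2 - 2| = |0| = 0, RHS = |2 - 1| = |1| = 1; 0 > 1 — FAILS

Because a single integer refutes it, the statement is false.

Answer: False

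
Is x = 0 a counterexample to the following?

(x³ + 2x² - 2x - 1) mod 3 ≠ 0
Substitute x = 0 into the relation:
x = 0: LHS = (0³ + 2·0² - 2·0 - 1) mod 3 = (-1) mod 3 = 2; 2 ≠ 0 — holds

The claim holds here, so x = 0 is not a counterexample. (A counterexample exists elsewhere, e.g. x = 1.)

Answer: No, x = 0 is not a counterexample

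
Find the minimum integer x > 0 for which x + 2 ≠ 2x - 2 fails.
Testing positive integers:
x = 1: LHS = 1 + 2 = 3, RHS = 2·1 - 2 = 0; 3 ≠ 0 — holds
x = 2: LHS = 2 + 2 = 4, RHS = 2·2 - 2 = 2; 4 ≠ 2 — holds
x = 3: LHS = 3 + 2 = 5, RHS = 2·3 - 2 = 4; 5 ≠ 4 — holds
x = 4: LHS = 4 + 2 = 6, RHS = 2·4 - 2 = 6; 6 ≠ 6 — FAILS  ← smallest positive counterexample

Answer: x = 4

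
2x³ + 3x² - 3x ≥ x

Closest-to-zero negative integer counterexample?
Testing negative integers from -1 downward:
x = -1: LHS = 2·(-1)³ + 3·(-1)² - 3·(-1) = 4; 4 ≥ -1 — holds
x = -2: LHS = 2·(-2)³ + 3·(-2)² - 3·(-2) = 2; 2 ≥ -2 — holds
x = -3: LHS = 2·(-3)³ + 3·(-3)² - 3·(-3) = -18; -18 ≥ -3 — FAILS  ← closest negative counterexample to 0

Answer: x = -3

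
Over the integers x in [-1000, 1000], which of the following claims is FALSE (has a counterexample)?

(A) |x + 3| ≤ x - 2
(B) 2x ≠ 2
(A) x = 0: LHS = |0 + 3| = |3| = 3, RHS = 0 - 2 = -2; 3 ≤ -2 — FAILS
(B) x = 1: LHS = 2·1 = 2; 2 ≠ 2 — FAILS

Answer: Both A and B are false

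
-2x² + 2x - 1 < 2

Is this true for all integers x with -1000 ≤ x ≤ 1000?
Over all integers in [-1000, 1000], LHS − RHS is largest at x = 0, where it equals -3:
x = 0: LHS = -2·0² + 2·0 - 1 = -1; -1 < 2 — holds
At the ends of the range:
x = -1000: LHS = -2·(-1000)² + 2·(-1000) - 1 = -2002001; -2002001 < 2 — holds
x = 1000: LHS = -2·1000² + 2·1000 - 1 = -1998001; -1998001 < 2 — holds
Hence LHS − RHS is never zero or positive, i.e. LHS < RHS throughout, so the relation holds for every integer in [-1000, 1000].

No counterexample exists.

Answer: True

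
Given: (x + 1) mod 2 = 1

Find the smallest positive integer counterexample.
Testing positive integers:
x = 1: LHS = (1 + 1) mod 2 = 2 mod 2 = 0; 0 = 1 — FAILS  ← smallest positive counterexample

Answer: x = 1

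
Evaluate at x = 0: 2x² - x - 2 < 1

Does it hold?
x = 0: LHS = 2·0² - 0 - 2 = -2; -2 < 1 — holds

The relation is satisfied at x = 0.

Answer: Yes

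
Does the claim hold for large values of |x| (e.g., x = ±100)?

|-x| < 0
x = 100: LHS = |-100| = 100; 100 < 0 — FAILS
x = -100: LHS = |-(-100)| = |100| = 100; 100 < 0 — FAILS

Answer: No, fails for both x = 100 and x = -100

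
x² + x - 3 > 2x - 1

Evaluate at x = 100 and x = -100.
x = 100: LHS = 100² + 100 - 3 = 10097, RHS = 2·100 - 1 = 199; 10097 > 199 — holds
x = -100: LHS = (-100)² + (-100) - 3 = 9897, RHS = 2·(-100) - 1 = -201; 9897 > -201 — holds

Answer: Yes, holds for both x = 100 and x = -100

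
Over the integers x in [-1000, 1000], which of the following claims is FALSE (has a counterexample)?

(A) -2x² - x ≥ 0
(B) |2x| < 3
(A) x = 1: LHS = -2·1² - 1 = -3; -3 ≥ 0 — FAILS
(B) x = 2: LHS = |2·2| = |4| = 4; 4 < 3 — FAILS

Answer: Both A and B are false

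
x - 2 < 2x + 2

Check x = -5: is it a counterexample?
Substitute x = -5 into the relation:
x = -5: LHS = (-5) - 2 = -7, RHS = 2·(-5) + 2 = -8; -7 < -8 — FAILS

Since the claim fails at x = -5, this value is a counterexample.

Answer: Yes, x = -5 is a counterexample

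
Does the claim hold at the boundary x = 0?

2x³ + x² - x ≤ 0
x = 0: LHS = 2·0³ + 0² - 0 = 0; 0 ≤ 0 — holds

The relation is satisfied at x = 0.

Answer: Yes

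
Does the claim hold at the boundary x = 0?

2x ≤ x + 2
x = 0: LHS = 2·0 = 0, RHS = 0 + 2 = 2; 0 ≤ 2 — holds

The relation is satisfied at x = 0.

Answer: Yes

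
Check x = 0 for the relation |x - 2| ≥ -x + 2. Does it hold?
x = 0: LHS = |0 - 2| = |-2| = 2, RHS = -0 + 2 = 2; 2 ≥ 2 — holds

The relation is satisfied at x = 0.

Answer: Yes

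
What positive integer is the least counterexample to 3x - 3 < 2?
Testing positive integers:
x = 1: LHS = 3·1 - 3 = 0; 0 < 2 — holds
x = 2: LHS = 3·2 - 3 = 3; 3 < 2 — FAILS  ← smallest positive counterexample

Answer: x = 2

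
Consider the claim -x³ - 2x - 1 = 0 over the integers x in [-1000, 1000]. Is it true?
The claim fails at x = 0:
x = 0: LHS = -0³ - 2·0 - 1 = -1; -1 = 0 — FAILS

Because a single integer refutes it, the statement is false.

Answer: False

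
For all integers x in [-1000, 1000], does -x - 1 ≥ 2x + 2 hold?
The claim fails at x = 0:
x = 0: LHS = -0 - 1 = -1, RHS = 2·0 + 2 = 2; -1 ≥ 2 — FAILS

Because a single integer refutes it, the statement is false.

Answer: False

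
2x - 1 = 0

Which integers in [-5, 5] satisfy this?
Track d = LHS − RHS over the integers in [-5, 5]. Equality would need d = 0, but d changes sign only between consecutive integers, jumping over 0:
x = 0: LHS = 2·0 - 1 = -1; -1 = 0 — FAILS  (d = -1)
x = 1: LHS = 2·1 - 1 = 1; 1 = 0 — FAILS  (d = 1)
Away from these crossings d keeps a constant sign, and checking every integer in [-5, 5] confirms d ≠ 0 throughout. Hence the two sides are never equal, so the claimed relation (=) fails for every integer in [-5, 5].

Answer: None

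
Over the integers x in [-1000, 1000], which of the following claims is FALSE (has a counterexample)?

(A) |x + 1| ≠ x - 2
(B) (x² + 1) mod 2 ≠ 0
(A) Over all integers in [-1000, 1000], LHS − RHS is always positive; it is smallest at x = 0, where it equals 3:
x = 0: LHS = |0 + 1| = |1| = 1, RHS = 0 - 2 = -2; 1 ≠ -2 — holds
At the ends of the range:
x = -1000: LHS = |(-1000) + 1| = |-999| = 999, RHS = (-1000) - 2 = -1002; 999 ≠ -1002 — holds
x = 1000: LHS = |1000 + 1| = |1001| = 1001, RHS = 1000 - 2 = 998; 1001 ≠ 998 — holds
Hence LHS − RHS is never 0, i.e. the two sides are never equal, so the relation holds for every integer in [-1000, 1000].

(B) x = 1: LHS = (1² + 1) mod 2 = 2 mod 2 = 0; 0 ≠ 0 — FAILS

Only (B) has a counterexample.

Answer: B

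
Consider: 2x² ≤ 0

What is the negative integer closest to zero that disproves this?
Testing negative integers from -1 downward:
x = -1: LHS = 2·(-1)² = 2; 2 ≤ 0 — FAILS  ← closest negative counterexample to 0

Answer: x = -1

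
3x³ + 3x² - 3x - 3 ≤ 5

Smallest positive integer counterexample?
Testing positive integers:
x = 1: LHS = 3·1³ + 3·1² - 3·1 - 3 = 0; 0 ≤ 5 — holds
x = 2: LHS = 3·2³ + 3·2² - 3·2 - 3 = 27; 27 ≤ 5 — FAILS  ← smallest positive counterexample

Answer: x = 2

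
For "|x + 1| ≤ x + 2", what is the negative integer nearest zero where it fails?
Testing negative integers from -1 downward:
x = -1: LHS = |(-1) + 1| = |0| = 0, RHS = (-1) + 2 = 1; 0 ≤ 1 — holds
x = -2: LHS = |(-2) + 1| = |-1| = 1, RHS = (-2) + 2 = 0; 1 ≤ 0 — FAILS  ← closest negative counterexample to 0

Answer: x = -2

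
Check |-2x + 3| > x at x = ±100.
x = 100: LHS = |-2·100 + 3| = |-197| = 197; 197 > 100 — holds
x = -100: LHS = |-2·(-100) + 3| = |203| = 203; 203 > -100 — holds

Answer: Yes, holds for both x = 100 and x = -100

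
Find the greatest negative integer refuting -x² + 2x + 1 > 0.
Testing negative integers from -1 downward:
x = -1: LHS = -(-1)² + 2·(-1) + 1 = -2; -2 > 0 — FAILS  ← closest negative counterexample to 0

Answer: x = -1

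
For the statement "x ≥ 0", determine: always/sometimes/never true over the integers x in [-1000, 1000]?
Holds at x = 0: 0 ≥ 0 — holds
Fails at x = -1: -1 ≥ 0 — FAILS
It is satisfied by some integers in the range but not all.

Answer: Sometimes true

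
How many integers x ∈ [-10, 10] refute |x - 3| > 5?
Counterexamples in [-10, 10]: {-2, -1, 0, 1, 2, 3, 4, 5, 6, 7, 8}.

Counting them gives 11 values.

Answer: 11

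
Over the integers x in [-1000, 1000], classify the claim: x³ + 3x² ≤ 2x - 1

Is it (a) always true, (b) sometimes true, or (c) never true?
Holds at x = -4: LHS = (-4)³ + 3·(-4)² = -16, RHS = 2·(-4) - 1 = -9; -16 ≤ -9 — holds
Fails at x = 0: LHS = 0³ + 3·0² = 0, RHS = 2·0 - 1 = -1; 0 ≤ -1 — FAILS
It is satisfied by some integers in the range but not all.

Answer: Sometimes true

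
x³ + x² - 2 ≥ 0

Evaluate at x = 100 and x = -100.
x = 100: LHS = 100³ + 100² - 2 = 1009998; 1009998 ≥ 0 — holds
x = -100: LHS = (-100)³ + (-100)² - 2 = -990002; -990002 ≥ 0 — FAILS

Answer: Partially: holds for x = 100, fails for x = -100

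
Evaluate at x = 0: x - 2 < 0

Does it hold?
x = 0: LHS = 0 - 2 = -2; -2 < 0 — holds

The relation is satisfied at x = 0.

Answer: Yes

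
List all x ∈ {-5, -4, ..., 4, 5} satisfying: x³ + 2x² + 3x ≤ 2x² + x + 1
Holds for: {-5, -4, -3, -2, -1, 0}
Fails for: {1, 2, 3, 4, 5}

Answer: {-5, -4, -3, -2, -1, 0}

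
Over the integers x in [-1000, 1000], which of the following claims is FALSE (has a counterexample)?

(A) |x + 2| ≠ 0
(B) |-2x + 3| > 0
(A) x = -2: LHS = |(-2) + 2| = |0| = 0; 0 ≠ 0 — FAILS

(B) Over all integers in [-1000, 1000], LHS − RHS is smallest at x = 1, where it equals 1:
x = 1: LHS = |-2·1 + 3| = |1| = 1; 1 > 0 — holds
At the ends of the range:
x = -1000: LHS = |-2·(-1000) + 3| = |2003| = 2003; 2003 > 0 — holds
x = 1000: LHS = |-2·1000 + 3| = |-1997| = 1997; 1997 > 0 — holds
Hence LHS − RHS is never zero or negative, i.e. LHS > RHS throughout, so the relation holds for every integer in [-1000, 1000].

Only (A) has a counterexample.

Answer: A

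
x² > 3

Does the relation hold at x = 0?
x = 0: LHS = 0² = 0; 0 > 3 — FAILS

The relation fails at x = 0, so x = 0 is a counterexample.

Answer: No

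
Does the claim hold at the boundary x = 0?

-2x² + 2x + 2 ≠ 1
x = 0: LHS = -2·0² + 2·0 + 2 = 2; 2 ≠ 1 — holds

The relation is satisfied at x = 0.

Answer: Yes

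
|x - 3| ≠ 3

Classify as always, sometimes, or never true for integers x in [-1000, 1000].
Holds at x = 1: LHS = |1 - 3| = |-2| = 2; 2 ≠ 3 — holds
Fails at x = 0: LHS = |0 - 3| = |-3| = 3; 3 ≠ 3 — FAILS
It is satisfied by some integers in the range but not all.

Answer: Sometimes true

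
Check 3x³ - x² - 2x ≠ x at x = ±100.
x = 100: LHS = 3·100³ - 100² - 2·100 = 2989800; 2989800 ≠ 100 — holds
x = -100: LHS = 3·(-100)³ - (-100)² - 2·(-100) = -3009800; -3009800 ≠ -100 — holds

Answer: Yes, holds for both x = 100 and x = -100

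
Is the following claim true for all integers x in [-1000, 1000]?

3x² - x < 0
The claim fails at x = 0:
x = 0: LHS = 3·0² - 0 = 0; 0 < 0 — FAILS

Because a single integer refutes it, the statement is false.

Answer: False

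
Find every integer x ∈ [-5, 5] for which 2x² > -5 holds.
Over all integers in [-5, 5], LHS − RHS is smallest at x = 0, where it equals 5:
x = 0: LHS = 2·0² = 0; 0 > -5 — holds
At the ends of the range:
x = -5: LHS = 2·(-5)² = 50; 50 > -5 — holds
x = 5: LHS = 2·5² = 50; 50 > -5 — holds
Hence LHS − RHS is never zero or negative, i.e. LHS > RHS throughout, so the relation holds for every integer in [-5, 5].

Answer: All integers in [-5, 5]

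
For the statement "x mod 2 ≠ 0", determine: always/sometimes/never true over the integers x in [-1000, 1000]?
Holds at x = 1: LHS = 1 mod 2 = 1; 1 ≠ 0 — holds
Fails at x = 0: LHS = 0 mod 2 = 0; 0 ≠ 0 — FAILS
It is satisfied by some integers in the range but not all.

Answer: Sometimes true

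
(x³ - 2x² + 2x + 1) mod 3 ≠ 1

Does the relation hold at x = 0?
x = 0: LHS = (0³ - 2·0² + 2·0 + 1) mod 3 = 1 mod 3 = 1; 1 ≠ 1 — FAILS

The relation fails at x = 0, so x = 0 is a counterexample.

Answer: No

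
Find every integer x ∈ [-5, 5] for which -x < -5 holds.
Over all integers in [-5, 5], LHS − RHS is smallest at x = 5, where it equals 0:
x = 5: -5 < -5 — FAILS
At the ends of the range:
x = -5: LHS = -(-5) = 5; 5 < -5 — FAILS
Hence LHS − RHS is never negative, i.e. LHS ≥ RHS throughout, so the claimed relation (<) fails for every integer in [-5, 5].

Answer: None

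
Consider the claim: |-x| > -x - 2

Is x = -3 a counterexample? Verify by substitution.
Substitute x = -3 into the relation:
x = -3: LHS = |-(-3)| = |3| = 3, RHS = -(-3) - 2 = 1; 3 > 1 — holds

The relation holds at x = -3, so it is not a counterexample.

Answer: No, x = -3 is not a counterexample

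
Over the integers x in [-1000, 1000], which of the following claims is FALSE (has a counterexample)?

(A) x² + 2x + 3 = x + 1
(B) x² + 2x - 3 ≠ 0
(A) x = 0: LHS = 0² + 2·0 + 3 = 3, RHS = 0 + 1 = 1; 3 = 1 — FAILS
(B) x = 1: LHS = 1² + 2·1 - 3 = 0; 0 ≠ 0 — FAILS

Answer: Both A and B are false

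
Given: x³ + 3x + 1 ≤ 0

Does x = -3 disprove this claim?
Substitute x = -3 into the relation:
x = -3: LHS = (-3)³ + 3·(-3) + 1 = -35; -35 ≤ 0 — holds

The claim holds here, so x = -3 is not a counterexample. (A counterexample exists elsewhere, e.g. x = 0.)

Answer: No, x = -3 is not a counterexample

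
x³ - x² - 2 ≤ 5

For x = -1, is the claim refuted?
Substitute x = -1 into the relation:
x = -1: LHS = (-1)³ - (-1)² - 2 = -4; -4 ≤ 5 — holds

The claim holds here, so x = -1 is not a counterexample. (A counterexample exists elsewhere, e.g. x = 3.)

Answer: No, x = -1 is not a counterexample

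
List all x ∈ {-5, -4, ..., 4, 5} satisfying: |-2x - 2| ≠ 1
Track d = LHS − RHS over the integers in [-5, 5]. Equality would need d = 0, but d changes sign only between consecutive integers, jumping over 0:
x = -2: LHS = |-2·(-2) - 2| = |2| = 2; 2 ≠ 1 — holds  (d = 1)
x = -1: LHS = |-2·(-1) - 2| = |0| = 0; 0 ≠ 1 — holds  (d = -1)
x = -1: LHS = |-2·(-1) - 2| = |0| = 0; 0 ≠ 1 — holds  (d = -1)
x = 0: LHS = |-2·0 - 2| = |-2| = 2; 2 ≠ 1 — holds  (d = 1)
Away from these crossings d keeps a constant sign, and checking every integer in [-5, 5] confirms d ≠ 0 throughout. Hence the two sides are never equal, so the relation holds for every integer in [-5, 5].

Answer: All integers in [-5, 5]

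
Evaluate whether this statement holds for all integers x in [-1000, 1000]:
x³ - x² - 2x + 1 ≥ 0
The claim fails at x = 1:
x = 1: LHS = 1³ - 1² - 2·1 + 1 = -1; -1 ≥ 0 — FAILS

Because a single integer refutes it, the statement is false.

Answer: False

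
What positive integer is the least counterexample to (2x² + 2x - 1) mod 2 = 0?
Testing positive integers:
x = 1: LHS = (2·1² + 2·1 - 1) mod 2 = 3 mod 2 = 1; 1 = 0 — FAILS  ← smallest positive counterexample

Answer: x = 1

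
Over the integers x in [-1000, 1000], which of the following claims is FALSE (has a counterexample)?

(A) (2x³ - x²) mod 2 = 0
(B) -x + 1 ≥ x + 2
(A) x = 1: LHS = (2·1³ - 1²) mod 2 = 1 mod 2 = 1; 1 = 0 — FAILS
(B) x = 0: LHS = -0 + 1 = 1, RHS = 0 + 2 = 2; 1 ≥ 2 — FAILS

Answer: Both A and B are false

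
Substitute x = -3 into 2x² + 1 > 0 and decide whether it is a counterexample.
Substitute x = -3 into the relation:
x = -3: LHS = 2·(-3)² + 1 = 19; 19 > 0 — holds

The relation holds at x = -3, so it is not a counterexample.

Answer: No, x = -3 is not a counterexample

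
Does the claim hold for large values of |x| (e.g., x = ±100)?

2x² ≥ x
x = 100: LHS = 2·100² = 20000; 20000 ≥ 100 — holds
x = -100: LHS = 2·(-100)² = 20000; 20000 ≥ -100 — holds

Answer: Yes, holds for both x = 100 and x = -100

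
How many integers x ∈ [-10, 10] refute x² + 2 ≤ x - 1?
Counterexamples in [-10, 10]: {-10, -9, -8, -7, -6, -5, -4, -3, -2, -1, 0, 1, 2, 3, 4, 5, 6, 7, 8, 9, 10}.

Counting them gives 21 values.

Answer: 21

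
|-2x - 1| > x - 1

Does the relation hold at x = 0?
x = 0: LHS = |-2·0 - 1| = |-1| = 1, RHS = 0 - 1 = -1; 1 > -1 — holds

The relation is satisfied at x = 0.

Answer: Yes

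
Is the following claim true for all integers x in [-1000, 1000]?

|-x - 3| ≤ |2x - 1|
The claim fails at x = 0:
x = 0: LHS = |-0 - 3| = |-3| = 3, RHS = |2·0 - 1| = |-1| = 1; 3 ≤ 1 — FAILS

Because a single integer refutes it, the statement is false.

Answer: False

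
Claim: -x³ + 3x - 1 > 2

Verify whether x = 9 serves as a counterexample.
Substitute x = 9 into the relation:
x = 9: LHS = -9³ + 3·9 - 1 = -703; -703 > 2 — FAILS

Since the claim fails at x = 9, this value is a counterexample.

Answer: Yes, x = 9 is a counterexample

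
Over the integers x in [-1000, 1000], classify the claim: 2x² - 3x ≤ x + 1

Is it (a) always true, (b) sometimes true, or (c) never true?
Holds at x = 0: LHS = 2·0² - 3·0 = 0, RHS = 0 + 1 = 1; 0 ≤ 1 — holds
Fails at x = -1: LHS = 2·(-1)² - 3·(-1) = 5, RHS = (-1) + 1 = 0; 5 ≤ 0 — FAILS
It is satisfied by some integers in the range but not all.

Answer: Sometimes true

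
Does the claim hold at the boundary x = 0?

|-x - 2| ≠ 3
x = 0: LHS = |-0 - 2| = |-2| = 2; 2 ≠ 3 — holds

The relation is satisfied at x = 0.

Answer: Yes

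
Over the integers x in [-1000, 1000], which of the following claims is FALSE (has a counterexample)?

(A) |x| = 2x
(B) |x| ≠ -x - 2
(A) x = 1: LHS = |1| = 1, RHS = 2·1 = 2; 1 = 2 — FAILS

(B) Over all integers in [-1000, 1000], LHS − RHS is always positive; it is smallest at x = 0, where it equals 2:
x = 0: LHS = |0| = 0, RHS = -0 - 2 = -2; 0 ≠ -2 — holds
At the ends of the range:
x = -1000: LHS = |-1000| = 1000, RHS = -(-1000) - 2 = 998; 1000 ≠ 998 — holds
x = 1000: LHS = |1000| = 1000, RHS = -1000 - 2 = -1002; 1000 ≠ -1002 — holds
Hence LHS − RHS is never 0, i.e. the two sides are never equal, so the relation holds for every integer in [-1000, 1000].

Only (A) has a counterexample.

Answer: A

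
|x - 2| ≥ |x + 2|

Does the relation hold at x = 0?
x = 0: LHS = |0 - 2| = |-2| = 2, RHS = |0 + 2| = |2| = 2; 2 ≥ 2 — holds

The relation is satisfied at x = 0.

Answer: Yes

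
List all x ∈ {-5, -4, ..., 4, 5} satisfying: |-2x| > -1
An absolute value is never negative, so the left side is ≥ 0 for every x, while the right side is -1. Tightest case in [-5, 5] is x = 0:
x = 0: LHS = |-2·0| = |0| = 0; 0 > -1 — holds
Hence LHS − RHS is never zero or negative, i.e. LHS > RHS throughout, so the relation holds for every integer in [-5, 5].

Answer: All integers in [-5, 5]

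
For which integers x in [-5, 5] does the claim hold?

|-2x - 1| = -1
An absolute value is never negative, so the left side is ≥ 0 for every x, while the right side is -1. Tightest case in [-5, 5] is x = 0:
x = 0: LHS = |-2·0 - 1| = |-1| = 1; 1 = -1 — FAILS
Hence LHS − RHS is never 0, i.e. the two sides are never equal, so the claimed relation (=) fails for every integer in [-5, 5].

Answer: None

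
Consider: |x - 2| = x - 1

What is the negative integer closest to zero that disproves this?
Testing negative integers from -1 downward:
x = -1: LHS = |(-1) - 2| = |-3| = 3, RHS = (-1) - 1 = -2; 3 = -2 — FAILS  ← closest negative counterexample to 0

Answer: x = -1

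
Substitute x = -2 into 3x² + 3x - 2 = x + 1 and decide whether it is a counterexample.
Substitute x = -2 into the relation:
x = -2: LHS = 3·(-2)² + 3·(-2) - 2 = 4, RHS = (-2) + 1 = -1; 4 = -1 — FAILS

Since the claim fails at x = -2, this value is a counterexample.

Answer: Yes, x = -2 is a counterexample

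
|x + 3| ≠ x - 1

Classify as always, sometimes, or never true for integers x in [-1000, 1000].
Over all integers in [-1000, 1000], LHS − RHS is always positive; it is smallest at x = 0, where it equals 4:
x = 0: LHS = |0 + 3| = |3| = 3, RHS = 0 - 1 = -1; 3 ≠ -1 — holds
At the ends of the range:
x = -1000: LHS = |(-1000) + 3| = |-997| = 997, RHS = (-1000) - 1 = -1001; 997 ≠ -1001 — holds
x = 1000: LHS = |1000 + 3| = |1003| = 1003, RHS = 1000 - 1 = 999; 1003 ≠ 999 — holds
Hence LHS − RHS is never 0, i.e. the two sides are never equal, so the relation holds for every integer in [-1000, 1000].

No counterexample exists.

Answer: Always true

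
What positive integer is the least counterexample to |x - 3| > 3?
Testing positive integers:
x = 1: LHS = |1 - 3| = |-2| = 2; 2 > 3 — FAILS  ← smallest positive counterexample

Answer: x = 1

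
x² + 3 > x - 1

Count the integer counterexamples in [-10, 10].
Over all integers in [-10, 10], LHS − RHS is smallest at x = 0, where it equals 4:
x = 0: LHS = 0² + 3 = 3, RHS = 0 - 1 = -1; 3 > -1 — holds
At the ends of the range:
x = -10: LHS = (-10)² + 3 = 103, RHS = (-10) - 1 = -11; 103 > -11 — holds
x = 10: LHS = 10² + 3 = 103, RHS = 10 - 1 = 9; 103 > 9 — holds
Hence LHS − RHS is never zero or negative, i.e. LHS > RHS throughout, so the relation holds for every integer in [-10, 10].

No counterexample appears in that range.

Answer: 0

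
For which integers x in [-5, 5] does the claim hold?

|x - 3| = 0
Holds for: {3}
Fails for: {-5, -4, -3, -2, -1, 0, 1, 2, 4, 5}

Answer: {3}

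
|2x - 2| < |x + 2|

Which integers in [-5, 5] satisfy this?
Holds for: {1, 2, 3}
Fails for: {-5, -4, -3, -2, -1, 0, 4, 5}

Answer: {1, 2, 3}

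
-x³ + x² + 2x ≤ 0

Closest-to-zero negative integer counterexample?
Testing negative integers from -1 downward:
x = -1: LHS = -(-1)³ + (-1)² + 2·(-1) = 0; 0 ≤ 0 — holds
x = -2: LHS = -(-2)³ + (-2)² + 2·(-2) = 8; 8 ≤ 0 — FAILS  ← closest negative counterexample to 0

Answer: x = -2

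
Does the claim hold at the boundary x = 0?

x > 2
x = 0: 0 > 2 — FAILS

The relation fails at x = 0, so x = 0 is a counterexample.

Answer: No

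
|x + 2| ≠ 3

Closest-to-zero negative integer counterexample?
Testing negative integers from -1 downward:
x = -1: LHS = |(-1) + 2| = |1| = 1; 1 ≠ 3 — holds
x = -2: LHS = |(-2) + 2| = |0| = 0; 0 ≠ 3 — holds
x = -3: LHS = |(-3) + 2| = |-1| = 1; 1 ≠ 3 — holds
x = -4: LHS = |(-4) + 2| = |-2| = 2; 2 ≠ 3 — holds
x = -5: LHS = |(-5) + 2| = |-3| = 3; 3 ≠ 3 — FAILS  ← closest negative counterexample to 0

Answer: x = -5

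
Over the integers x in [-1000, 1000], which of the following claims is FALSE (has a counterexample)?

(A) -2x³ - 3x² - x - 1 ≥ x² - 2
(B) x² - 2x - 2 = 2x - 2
(A) x = 1: LHS = -2·1³ - 3·1² - 1 - 1 = -7, RHS = 1² - 2 = -1; -7 ≥ -1 — FAILS
(B) x = 1: LHS = 1² - 2·1 - 2 = -3, RHS = 2·1 - 2 = 0; -3 = 0 — FAILS

Answer: Both A and B are false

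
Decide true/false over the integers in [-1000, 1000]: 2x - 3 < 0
The claim fails at x = 2:
x = 2: LHS = 2·2 - 3 = 1; 1 < 0 — FAILS

Because a single integer refutes it, the statement is false.

Answer: False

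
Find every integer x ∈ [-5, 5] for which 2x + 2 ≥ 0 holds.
Holds for: {-1, 0, 1, 2, 3, 4, 5}
Fails for: {-5, -4, -3, -2}

Answer: {-1, 0, 1, 2, 3, 4, 5}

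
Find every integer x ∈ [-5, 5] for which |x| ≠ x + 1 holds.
Track d = LHS − RHS over the integers in [-5, 5]. Equality would need d = 0, but d changes sign only between consecutive integers, jumping over 0:
x = -1: LHS = |-1| = 1, RHS = (-1) + 1 = 0; 1 ≠ 0 — holds  (d = 1)
x = 0: LHS = |0| = 0, RHS = 0 + 1 = 1; 0 ≠ 1 — holds  (d = -1)
Away from these crossings d keeps a constant sign, and checking every integer in [-5, 5] confirms d ≠ 0 throughout. Hence the two sides are never equal, so the relation holds for every integer in [-5, 5].

Answer: All integers in [-5, 5]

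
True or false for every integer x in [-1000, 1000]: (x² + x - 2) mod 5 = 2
The claim fails at x = 0:
x = 0: LHS = (0² + 0 - 2) mod 5 = (-2) mod 5 = 3; 3 = 2 — FAILS

Because a single integer refutes it, the statement is false.

Answer: False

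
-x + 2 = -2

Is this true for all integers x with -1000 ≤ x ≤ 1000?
The claim fails at x = 0:
x = 0: LHS = -0 + 2 = 2; 2 = -2 — FAILS

Because a single integer refutes it, the statement is false.

Answer: False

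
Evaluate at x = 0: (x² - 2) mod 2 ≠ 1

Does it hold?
x = 0: LHS = (0² - 2) mod 2 = (-2) mod 2 = 0; 0 ≠ 1 — holds

The relation is satisfied at x = 0.

Answer: Yes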